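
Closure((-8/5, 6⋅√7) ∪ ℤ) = ℤ ∪ [-8/5, 6⋅√7]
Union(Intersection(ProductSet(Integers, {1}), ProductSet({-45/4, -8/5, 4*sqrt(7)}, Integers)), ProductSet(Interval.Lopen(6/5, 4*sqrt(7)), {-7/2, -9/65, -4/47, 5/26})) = ProductSet(Interval.Lopen(6/5, 4*sqrt(7)), {-7/2, -9/65, -4/47, 5/26})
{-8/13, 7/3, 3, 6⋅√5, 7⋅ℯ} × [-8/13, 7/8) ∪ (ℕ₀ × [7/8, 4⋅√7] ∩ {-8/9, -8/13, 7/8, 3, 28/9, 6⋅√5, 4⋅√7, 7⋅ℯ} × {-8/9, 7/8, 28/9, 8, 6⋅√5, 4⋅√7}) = ({3} × {7/8, 28/9, 8, 4⋅√7}) ∪ ({-8/13, 7/3, 3, 6⋅√5, 7⋅ℯ} × [-8/13, 7/8))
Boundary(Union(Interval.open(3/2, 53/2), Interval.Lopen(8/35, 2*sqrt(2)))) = {8/35, 53/2}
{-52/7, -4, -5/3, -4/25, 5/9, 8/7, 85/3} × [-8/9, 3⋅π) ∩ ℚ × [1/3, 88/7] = {-52/7, -4, -5/3, -4/25, 5/9, 8/7, 85/3} × [1/3, 3⋅π)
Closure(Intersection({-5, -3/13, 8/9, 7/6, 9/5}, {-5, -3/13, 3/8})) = {-5, -3/13}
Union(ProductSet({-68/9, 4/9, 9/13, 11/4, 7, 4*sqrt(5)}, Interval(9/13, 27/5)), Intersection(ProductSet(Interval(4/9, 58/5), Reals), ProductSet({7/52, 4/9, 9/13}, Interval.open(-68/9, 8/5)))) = Union(ProductSet({4/9, 9/13}, Interval.open(-68/9, 8/5)), ProductSet({-68/9, 4/9, 9/13, 11/4, 7, 4*sqrt(5)}, Interval(9/13, 27/5)))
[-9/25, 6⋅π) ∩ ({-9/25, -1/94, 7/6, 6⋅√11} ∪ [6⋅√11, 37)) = {-9/25, -1/94, 7/6}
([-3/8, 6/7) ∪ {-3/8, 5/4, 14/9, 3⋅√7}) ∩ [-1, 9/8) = [-3/8, 6/7)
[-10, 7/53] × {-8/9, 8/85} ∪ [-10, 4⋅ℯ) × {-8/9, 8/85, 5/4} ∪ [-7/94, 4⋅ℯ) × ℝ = ([-7/94, 4⋅ℯ) × ℝ) ∪ ([-10, 4⋅ℯ) × {-8/9, 8/85, 5/4})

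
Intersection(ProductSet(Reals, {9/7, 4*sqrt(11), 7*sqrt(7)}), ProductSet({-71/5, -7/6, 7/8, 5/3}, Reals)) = ProductSet({-71/5, -7/6, 7/8, 5/3}, {9/7, 4*sqrt(11), 7*sqrt(7)})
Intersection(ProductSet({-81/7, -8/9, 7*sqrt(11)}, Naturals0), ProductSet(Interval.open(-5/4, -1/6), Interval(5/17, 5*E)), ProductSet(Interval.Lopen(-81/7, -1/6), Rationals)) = ProductSet({-8/9}, Range(1, 14, 1))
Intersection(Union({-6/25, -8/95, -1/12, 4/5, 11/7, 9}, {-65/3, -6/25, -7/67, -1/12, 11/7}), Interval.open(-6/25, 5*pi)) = {-7/67, -8/95, -1/12, 4/5, 11/7, 9}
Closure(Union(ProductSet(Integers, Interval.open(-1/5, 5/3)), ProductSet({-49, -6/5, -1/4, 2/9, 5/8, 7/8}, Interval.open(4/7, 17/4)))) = Union(ProductSet({-49, -6/5, -1/4, 2/9, 5/8, 7/8}, Interval(4/7, 17/4)), ProductSet(Integers, Interval(-1/5, 5/3)))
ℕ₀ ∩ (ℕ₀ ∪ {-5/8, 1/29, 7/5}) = ℕ₀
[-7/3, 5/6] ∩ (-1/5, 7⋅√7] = (-1/5, 5/6]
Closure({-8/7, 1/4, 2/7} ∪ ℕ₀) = {-8/7, 1/4, 2/7} ∪ ℕ₀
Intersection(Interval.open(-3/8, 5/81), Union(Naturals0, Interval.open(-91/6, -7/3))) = Range(0, 1, 1)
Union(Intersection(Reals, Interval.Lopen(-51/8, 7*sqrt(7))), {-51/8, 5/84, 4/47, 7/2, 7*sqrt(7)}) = Interval(-51/8, 7*sqrt(7))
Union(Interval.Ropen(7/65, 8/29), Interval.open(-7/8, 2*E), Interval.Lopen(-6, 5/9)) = Interval.open(-6, 2*E)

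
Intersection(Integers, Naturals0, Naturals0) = Naturals0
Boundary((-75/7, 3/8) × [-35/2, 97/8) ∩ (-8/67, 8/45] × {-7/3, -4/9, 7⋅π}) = [-8/67, 8/45] × {-7/3, -4/9}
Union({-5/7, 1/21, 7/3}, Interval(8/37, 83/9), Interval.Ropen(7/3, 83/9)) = Union({-5/7, 1/21}, Interval(8/37, 83/9))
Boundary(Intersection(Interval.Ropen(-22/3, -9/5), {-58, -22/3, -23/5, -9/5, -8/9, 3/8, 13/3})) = {-22/3, -23/5}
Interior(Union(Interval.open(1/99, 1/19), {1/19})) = Interval.open(1/99, 1/19)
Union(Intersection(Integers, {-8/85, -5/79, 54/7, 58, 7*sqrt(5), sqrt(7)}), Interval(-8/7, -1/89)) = Union({58}, Interval(-8/7, -1/89))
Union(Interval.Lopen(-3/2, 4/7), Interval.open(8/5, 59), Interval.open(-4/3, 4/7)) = Union(Interval.Lopen(-3/2, 4/7), Interval.open(8/5, 59))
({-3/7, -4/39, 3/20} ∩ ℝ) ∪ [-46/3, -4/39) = [-46/3, -4/39] ∪ {3/20}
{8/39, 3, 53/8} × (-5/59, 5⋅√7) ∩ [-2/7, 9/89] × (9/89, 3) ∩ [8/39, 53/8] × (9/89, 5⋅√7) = ∅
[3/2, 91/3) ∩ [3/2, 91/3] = [3/2, 91/3)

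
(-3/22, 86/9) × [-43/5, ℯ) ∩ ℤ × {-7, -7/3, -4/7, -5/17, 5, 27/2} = {0, 1, …, 9} × {-7, -7/3, -4/7, -5/17}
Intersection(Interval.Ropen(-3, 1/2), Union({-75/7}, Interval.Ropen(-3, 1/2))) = Interval.Ropen(-3, 1/2)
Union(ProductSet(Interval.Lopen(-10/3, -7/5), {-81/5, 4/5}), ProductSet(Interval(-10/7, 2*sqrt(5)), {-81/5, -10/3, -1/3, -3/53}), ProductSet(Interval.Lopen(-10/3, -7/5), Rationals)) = Union(ProductSet(Interval.Lopen(-10/3, -7/5), Rationals), ProductSet(Interval(-10/7, 2*sqrt(5)), {-81/5, -10/3, -1/3, -3/53}))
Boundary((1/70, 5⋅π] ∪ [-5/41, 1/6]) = {-5/41, 5⋅π}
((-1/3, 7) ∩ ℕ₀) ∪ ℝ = ℝ ∪ {0, 1, …, 6}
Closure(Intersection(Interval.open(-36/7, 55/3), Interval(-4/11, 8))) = Interval(-4/11, 8)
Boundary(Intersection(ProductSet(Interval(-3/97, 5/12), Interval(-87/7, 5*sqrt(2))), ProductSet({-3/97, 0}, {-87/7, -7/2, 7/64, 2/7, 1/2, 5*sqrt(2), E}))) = ProductSet({-3/97, 0}, {-87/7, -7/2, 7/64, 2/7, 1/2, 5*sqrt(2), E})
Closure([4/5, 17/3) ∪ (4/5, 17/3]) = [4/5, 17/3]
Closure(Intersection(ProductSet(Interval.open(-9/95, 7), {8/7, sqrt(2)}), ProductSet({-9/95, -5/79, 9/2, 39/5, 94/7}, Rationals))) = ProductSet({-5/79, 9/2}, {8/7})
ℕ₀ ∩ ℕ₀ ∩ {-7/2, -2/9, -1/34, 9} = {9}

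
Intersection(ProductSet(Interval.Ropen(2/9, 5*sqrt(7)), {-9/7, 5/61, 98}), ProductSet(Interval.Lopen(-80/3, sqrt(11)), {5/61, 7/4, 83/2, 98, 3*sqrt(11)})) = ProductSet(Interval(2/9, sqrt(11)), {5/61, 98})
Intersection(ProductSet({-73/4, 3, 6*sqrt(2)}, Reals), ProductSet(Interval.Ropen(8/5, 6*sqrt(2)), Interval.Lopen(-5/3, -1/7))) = ProductSet({3}, Interval.Lopen(-5/3, -1/7))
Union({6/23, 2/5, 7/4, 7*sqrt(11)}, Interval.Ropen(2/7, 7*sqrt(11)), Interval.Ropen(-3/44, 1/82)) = Union({6/23}, Interval.Ropen(-3/44, 1/82), Interval(2/7, 7*sqrt(11)))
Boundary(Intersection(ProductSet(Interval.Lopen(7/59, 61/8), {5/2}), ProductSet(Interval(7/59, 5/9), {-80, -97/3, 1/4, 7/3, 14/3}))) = EmptySet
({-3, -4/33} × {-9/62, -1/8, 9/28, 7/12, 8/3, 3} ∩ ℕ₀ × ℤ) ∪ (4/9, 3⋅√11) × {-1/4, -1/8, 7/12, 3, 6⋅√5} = (4/9, 3⋅√11) × {-1/4, -1/8, 7/12, 3, 6⋅√5}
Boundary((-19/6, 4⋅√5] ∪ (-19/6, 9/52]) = {-19/6, 4⋅√5}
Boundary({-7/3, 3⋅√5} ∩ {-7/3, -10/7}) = {-7/3}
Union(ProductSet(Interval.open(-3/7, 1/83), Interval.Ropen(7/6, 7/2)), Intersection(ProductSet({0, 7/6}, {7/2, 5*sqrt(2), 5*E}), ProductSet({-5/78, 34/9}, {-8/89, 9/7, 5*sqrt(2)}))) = ProductSet(Interval.open(-3/7, 1/83), Interval.Ropen(7/6, 7/2))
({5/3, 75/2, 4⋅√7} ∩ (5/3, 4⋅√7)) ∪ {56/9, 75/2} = {56/9, 75/2}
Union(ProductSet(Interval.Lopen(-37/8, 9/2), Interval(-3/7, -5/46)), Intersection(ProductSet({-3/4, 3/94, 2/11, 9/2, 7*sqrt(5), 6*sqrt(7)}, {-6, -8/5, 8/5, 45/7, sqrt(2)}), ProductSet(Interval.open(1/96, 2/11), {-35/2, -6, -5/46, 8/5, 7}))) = Union(ProductSet({3/94}, {-6, 8/5}), ProductSet(Interval.Lopen(-37/8, 9/2), Interval(-3/7, -5/46)))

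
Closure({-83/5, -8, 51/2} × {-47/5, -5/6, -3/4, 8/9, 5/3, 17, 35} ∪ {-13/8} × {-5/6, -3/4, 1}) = ({-13/8} × {-5/6, -3/4, 1}) ∪ ({-83/5, -8, 51/2} × {-47/5, -5/6, -3/4, 8/9, 5/3, 17, 35})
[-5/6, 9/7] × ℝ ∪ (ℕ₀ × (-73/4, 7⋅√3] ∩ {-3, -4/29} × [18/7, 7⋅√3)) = [-5/6, 9/7] × ℝ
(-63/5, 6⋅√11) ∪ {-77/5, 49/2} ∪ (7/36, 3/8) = {-77/5, 49/2} ∪ (-63/5, 6⋅√11)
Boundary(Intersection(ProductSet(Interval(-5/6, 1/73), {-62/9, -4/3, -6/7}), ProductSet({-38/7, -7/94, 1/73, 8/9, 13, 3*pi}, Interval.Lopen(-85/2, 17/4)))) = ProductSet({-7/94, 1/73}, {-62/9, -4/3, -6/7})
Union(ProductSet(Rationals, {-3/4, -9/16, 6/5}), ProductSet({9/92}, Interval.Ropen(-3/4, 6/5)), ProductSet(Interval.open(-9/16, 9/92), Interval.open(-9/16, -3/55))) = Union(ProductSet({9/92}, Interval.Ropen(-3/4, 6/5)), ProductSet(Interval.open(-9/16, 9/92), Interval.open(-9/16, -3/55)), ProductSet(Rationals, {-3/4, -9/16, 6/5}))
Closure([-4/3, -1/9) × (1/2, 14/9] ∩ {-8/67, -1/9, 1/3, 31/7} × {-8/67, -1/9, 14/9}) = {-8/67} × {14/9}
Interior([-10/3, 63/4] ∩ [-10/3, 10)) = (-10/3, 10)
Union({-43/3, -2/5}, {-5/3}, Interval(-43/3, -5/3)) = Union({-2/5}, Interval(-43/3, -5/3))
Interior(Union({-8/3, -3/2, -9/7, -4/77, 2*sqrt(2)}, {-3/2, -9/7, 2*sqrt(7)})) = EmptySet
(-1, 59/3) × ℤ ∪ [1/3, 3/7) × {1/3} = ((-1, 59/3) × ℤ) ∪ ([1/3, 3/7) × {1/3})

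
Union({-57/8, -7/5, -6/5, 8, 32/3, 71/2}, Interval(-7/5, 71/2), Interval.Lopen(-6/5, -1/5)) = Union({-57/8}, Interval(-7/5, 71/2))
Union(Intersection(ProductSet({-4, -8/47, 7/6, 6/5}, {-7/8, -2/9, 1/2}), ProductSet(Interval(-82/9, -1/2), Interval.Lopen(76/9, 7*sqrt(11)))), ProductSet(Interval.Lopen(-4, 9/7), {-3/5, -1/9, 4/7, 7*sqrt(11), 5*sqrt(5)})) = ProductSet(Interval.Lopen(-4, 9/7), {-3/5, -1/9, 4/7, 7*sqrt(11), 5*sqrt(5)})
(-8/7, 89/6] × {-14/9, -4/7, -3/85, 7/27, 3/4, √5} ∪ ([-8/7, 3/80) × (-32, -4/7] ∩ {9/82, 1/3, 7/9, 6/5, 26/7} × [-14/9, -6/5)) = (-8/7, 89/6] × {-14/9, -4/7, -3/85, 7/27, 3/4, √5}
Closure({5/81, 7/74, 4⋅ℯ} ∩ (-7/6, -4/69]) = ∅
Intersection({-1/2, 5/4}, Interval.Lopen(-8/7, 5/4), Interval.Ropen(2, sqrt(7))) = EmptySet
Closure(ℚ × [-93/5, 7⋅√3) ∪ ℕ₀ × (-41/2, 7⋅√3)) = (ℕ₀ × [-41/2, 7⋅√3]) ∪ (ℝ × [-93/5, 7⋅√3])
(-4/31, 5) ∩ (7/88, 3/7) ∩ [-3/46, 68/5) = (7/88, 3/7)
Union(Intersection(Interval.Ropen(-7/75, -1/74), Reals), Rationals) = Union(Interval(-7/75, -1/74), Rationals)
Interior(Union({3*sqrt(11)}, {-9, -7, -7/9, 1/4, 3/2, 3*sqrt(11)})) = EmptySet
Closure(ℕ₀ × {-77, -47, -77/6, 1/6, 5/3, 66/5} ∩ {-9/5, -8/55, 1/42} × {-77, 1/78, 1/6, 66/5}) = ∅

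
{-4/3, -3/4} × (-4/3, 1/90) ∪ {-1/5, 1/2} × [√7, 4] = ({-4/3, -3/4} × (-4/3, 1/90)) ∪ ({-1/5, 1/2} × [√7, 4])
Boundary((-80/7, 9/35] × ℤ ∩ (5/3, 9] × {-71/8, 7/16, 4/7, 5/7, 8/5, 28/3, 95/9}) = ∅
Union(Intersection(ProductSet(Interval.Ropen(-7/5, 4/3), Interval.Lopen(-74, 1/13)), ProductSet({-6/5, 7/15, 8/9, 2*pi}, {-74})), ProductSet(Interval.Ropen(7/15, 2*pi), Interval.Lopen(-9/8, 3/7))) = ProductSet(Interval.Ropen(7/15, 2*pi), Interval.Lopen(-9/8, 3/7))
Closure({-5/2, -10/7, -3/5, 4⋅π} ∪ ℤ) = ℤ ∪ {-5/2, -10/7, -3/5, 4⋅π}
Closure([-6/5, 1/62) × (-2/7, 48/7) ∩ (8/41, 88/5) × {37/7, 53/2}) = ∅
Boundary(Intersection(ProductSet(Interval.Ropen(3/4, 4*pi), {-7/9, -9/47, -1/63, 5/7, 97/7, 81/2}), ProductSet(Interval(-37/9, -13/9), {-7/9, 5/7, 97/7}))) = EmptySet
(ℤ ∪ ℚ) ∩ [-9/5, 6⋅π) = ℚ ∩ [-9/5, 6⋅π)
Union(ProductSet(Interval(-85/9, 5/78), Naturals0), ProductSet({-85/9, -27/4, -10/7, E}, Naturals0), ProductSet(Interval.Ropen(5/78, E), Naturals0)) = ProductSet(Interval(-85/9, E), Naturals0)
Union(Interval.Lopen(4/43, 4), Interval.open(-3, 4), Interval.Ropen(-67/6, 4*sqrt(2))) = Interval.Ropen(-67/6, 4*sqrt(2))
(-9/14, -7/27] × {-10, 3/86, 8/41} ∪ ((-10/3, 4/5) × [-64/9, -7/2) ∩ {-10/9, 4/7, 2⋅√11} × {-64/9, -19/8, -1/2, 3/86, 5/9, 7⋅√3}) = ({-10/9, 4/7} × {-64/9}) ∪ ((-9/14, -7/27] × {-10, 3/86, 8/41})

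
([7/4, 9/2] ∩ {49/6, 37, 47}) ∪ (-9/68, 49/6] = (-9/68, 49/6]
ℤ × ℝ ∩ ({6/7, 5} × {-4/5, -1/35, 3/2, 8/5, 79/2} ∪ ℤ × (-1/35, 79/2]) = (ℤ × (-1/35, 79/2]) ∪ ({5} × {-4/5, -1/35, 3/2, 8/5, 79/2})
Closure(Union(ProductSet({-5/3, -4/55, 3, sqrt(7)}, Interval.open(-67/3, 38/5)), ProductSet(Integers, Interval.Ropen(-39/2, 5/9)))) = Union(ProductSet({-5/3, -4/55, 3, sqrt(7)}, Interval(-67/3, 38/5)), ProductSet(Integers, Interval(-39/2, 5/9)))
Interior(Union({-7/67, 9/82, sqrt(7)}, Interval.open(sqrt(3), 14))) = Interval.open(sqrt(3), 14)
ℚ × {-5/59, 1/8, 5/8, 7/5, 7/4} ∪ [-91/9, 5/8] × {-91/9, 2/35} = (ℚ × {-5/59, 1/8, 5/8, 7/5, 7/4}) ∪ ([-91/9, 5/8] × {-91/9, 2/35})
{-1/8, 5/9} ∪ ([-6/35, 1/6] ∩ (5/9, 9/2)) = {-1/8, 5/9}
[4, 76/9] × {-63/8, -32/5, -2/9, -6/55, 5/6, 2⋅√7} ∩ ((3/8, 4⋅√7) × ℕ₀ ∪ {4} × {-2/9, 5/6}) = {4} × {-2/9, 5/6}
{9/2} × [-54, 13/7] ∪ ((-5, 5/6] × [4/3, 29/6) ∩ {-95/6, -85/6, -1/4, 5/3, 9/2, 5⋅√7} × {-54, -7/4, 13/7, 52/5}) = ({-1/4} × {13/7}) ∪ ({9/2} × [-54, 13/7])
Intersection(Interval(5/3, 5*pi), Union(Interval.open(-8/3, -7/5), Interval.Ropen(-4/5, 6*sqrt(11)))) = Interval(5/3, 5*pi)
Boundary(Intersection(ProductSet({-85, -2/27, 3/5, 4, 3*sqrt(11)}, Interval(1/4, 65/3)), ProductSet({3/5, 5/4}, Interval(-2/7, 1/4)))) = ProductSet({3/5}, {1/4})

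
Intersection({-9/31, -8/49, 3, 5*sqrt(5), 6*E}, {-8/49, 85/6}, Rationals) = {-8/49}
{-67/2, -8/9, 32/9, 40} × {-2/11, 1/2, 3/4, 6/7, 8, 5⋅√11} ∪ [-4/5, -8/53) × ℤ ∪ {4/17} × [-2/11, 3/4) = ([-4/5, -8/53) × ℤ) ∪ ({4/17} × [-2/11, 3/4)) ∪ ({-67/2, -8/9, 32/9, 40} × {-2/11, 1/2, 3/4, 6/7, 8, 5⋅√11})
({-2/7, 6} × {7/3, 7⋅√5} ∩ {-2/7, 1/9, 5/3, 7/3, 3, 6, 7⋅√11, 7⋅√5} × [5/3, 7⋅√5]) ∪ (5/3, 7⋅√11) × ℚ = ({-2/7, 6} × {7/3, 7⋅√5}) ∪ ((5/3, 7⋅√11) × ℚ)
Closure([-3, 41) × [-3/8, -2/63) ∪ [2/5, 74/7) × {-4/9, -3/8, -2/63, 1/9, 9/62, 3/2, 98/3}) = ({-3, 41} × [-3/8, -2/63]) ∪ ([-3, 41] × {-3/8, -2/63}) ∪ ([-3, 41) × [-3/8, -2/63)) ∪ ([2/5, 74/7] × {-4/9, -3/8, -2/63, 1/9, 9/62, 3/2, 98/3})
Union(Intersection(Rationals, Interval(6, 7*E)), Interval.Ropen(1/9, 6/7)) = Union(Intersection(Interval(6, 7*E), Rationals), Interval.Ropen(1/9, 6/7))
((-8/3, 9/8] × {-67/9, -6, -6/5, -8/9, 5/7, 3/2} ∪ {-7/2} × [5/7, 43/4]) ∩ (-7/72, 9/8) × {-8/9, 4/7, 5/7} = (-7/72, 9/8) × {-8/9, 5/7}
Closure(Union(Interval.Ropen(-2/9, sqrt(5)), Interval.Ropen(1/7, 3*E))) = Interval(-2/9, 3*E)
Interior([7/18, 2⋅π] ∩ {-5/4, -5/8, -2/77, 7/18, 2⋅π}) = ∅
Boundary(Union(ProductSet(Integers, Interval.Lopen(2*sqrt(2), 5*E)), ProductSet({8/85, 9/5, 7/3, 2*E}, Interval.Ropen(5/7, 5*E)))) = Union(ProductSet({8/85, 9/5, 7/3, 2*E}, Interval(5/7, 5*E)), ProductSet(Integers, Interval(2*sqrt(2), 5*E)))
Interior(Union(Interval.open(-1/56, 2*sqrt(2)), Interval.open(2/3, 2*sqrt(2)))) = Interval.open(-1/56, 2*sqrt(2))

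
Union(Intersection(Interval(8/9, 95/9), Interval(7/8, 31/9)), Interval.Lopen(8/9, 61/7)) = Interval(8/9, 61/7)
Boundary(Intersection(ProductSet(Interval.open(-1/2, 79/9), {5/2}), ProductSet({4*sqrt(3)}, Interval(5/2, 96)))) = ProductSet({4*sqrt(3)}, {5/2})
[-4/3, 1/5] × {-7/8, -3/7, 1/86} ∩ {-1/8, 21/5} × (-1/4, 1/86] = {-1/8} × {1/86}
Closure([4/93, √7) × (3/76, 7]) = ({4/93, √7} × [3/76, 7]) ∪ ([4/93, √7] × {3/76, 7}) ∪ ([4/93, √7) × (3/76, 7])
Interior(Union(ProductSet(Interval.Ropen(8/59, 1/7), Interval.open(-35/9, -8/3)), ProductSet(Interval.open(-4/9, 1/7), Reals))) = ProductSet(Interval.open(-4/9, 1/7), Reals)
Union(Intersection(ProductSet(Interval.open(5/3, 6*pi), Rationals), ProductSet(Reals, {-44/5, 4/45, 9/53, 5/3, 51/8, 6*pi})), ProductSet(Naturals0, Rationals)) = Union(ProductSet(Interval.open(5/3, 6*pi), {-44/5, 4/45, 9/53, 5/3, 51/8}), ProductSet(Naturals0, Rationals))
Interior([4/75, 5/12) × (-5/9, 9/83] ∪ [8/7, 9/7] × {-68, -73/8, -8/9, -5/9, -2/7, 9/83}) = (4/75, 5/12) × (-5/9, 9/83)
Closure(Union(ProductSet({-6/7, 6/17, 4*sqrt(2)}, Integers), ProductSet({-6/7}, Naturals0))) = ProductSet({-6/7, 6/17, 4*sqrt(2)}, Integers)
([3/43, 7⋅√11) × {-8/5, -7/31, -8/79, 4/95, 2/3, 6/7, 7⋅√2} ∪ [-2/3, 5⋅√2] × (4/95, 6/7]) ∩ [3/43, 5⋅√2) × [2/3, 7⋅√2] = [3/43, 5⋅√2) × ([2/3, 6/7] ∪ {7⋅√2})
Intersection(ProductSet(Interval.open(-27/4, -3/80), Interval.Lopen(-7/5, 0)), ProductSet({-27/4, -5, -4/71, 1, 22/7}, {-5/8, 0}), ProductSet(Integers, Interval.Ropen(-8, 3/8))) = ProductSet({-5}, {-5/8, 0})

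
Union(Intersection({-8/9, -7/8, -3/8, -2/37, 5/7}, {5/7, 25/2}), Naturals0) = Union({5/7}, Naturals0)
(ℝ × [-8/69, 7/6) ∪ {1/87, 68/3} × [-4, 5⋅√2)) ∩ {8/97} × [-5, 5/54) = {8/97} × [-8/69, 5/54)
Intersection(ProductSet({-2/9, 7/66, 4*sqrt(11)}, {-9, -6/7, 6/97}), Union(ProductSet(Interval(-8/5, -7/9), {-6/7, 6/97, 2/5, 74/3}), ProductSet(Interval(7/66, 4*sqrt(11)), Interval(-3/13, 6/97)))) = ProductSet({7/66, 4*sqrt(11)}, {6/97})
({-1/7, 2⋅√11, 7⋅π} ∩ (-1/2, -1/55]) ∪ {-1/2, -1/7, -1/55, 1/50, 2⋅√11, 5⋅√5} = {-1/2, -1/7, -1/55, 1/50, 2⋅√11, 5⋅√5}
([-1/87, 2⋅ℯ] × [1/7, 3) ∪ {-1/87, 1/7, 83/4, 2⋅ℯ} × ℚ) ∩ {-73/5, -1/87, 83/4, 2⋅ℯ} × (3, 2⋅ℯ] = {-1/87, 83/4, 2⋅ℯ} × (ℚ ∩ (3, 2⋅ℯ])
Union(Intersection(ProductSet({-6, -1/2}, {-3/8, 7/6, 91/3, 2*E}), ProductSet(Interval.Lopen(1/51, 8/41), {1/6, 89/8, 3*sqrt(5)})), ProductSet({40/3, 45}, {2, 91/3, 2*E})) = ProductSet({40/3, 45}, {2, 91/3, 2*E})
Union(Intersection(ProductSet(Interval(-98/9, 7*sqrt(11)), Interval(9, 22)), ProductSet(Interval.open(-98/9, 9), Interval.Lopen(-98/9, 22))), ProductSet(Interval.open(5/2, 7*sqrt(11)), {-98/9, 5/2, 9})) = Union(ProductSet(Interval.open(-98/9, 9), Interval(9, 22)), ProductSet(Interval.open(5/2, 7*sqrt(11)), {-98/9, 5/2, 9}))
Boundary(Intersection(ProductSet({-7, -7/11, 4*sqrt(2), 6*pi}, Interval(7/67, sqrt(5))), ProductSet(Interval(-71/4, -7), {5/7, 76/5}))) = ProductSet({-7}, {5/7})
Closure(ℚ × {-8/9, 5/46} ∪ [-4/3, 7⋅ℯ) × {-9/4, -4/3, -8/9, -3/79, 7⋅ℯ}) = (ℝ × {-8/9, 5/46}) ∪ ([-4/3, 7⋅ℯ] × {-9/4, -4/3, -8/9, -3/79, 7⋅ℯ})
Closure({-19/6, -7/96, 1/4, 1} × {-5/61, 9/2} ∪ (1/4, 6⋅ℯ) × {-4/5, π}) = ({-19/6, -7/96, 1/4, 1} × {-5/61, 9/2}) ∪ ([1/4, 6⋅ℯ] × {-4/5, π})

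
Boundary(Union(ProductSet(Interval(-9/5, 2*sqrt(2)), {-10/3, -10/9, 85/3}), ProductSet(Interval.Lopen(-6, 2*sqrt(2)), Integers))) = Union(ProductSet(Interval(-6, 2*sqrt(2)), Integers), ProductSet(Interval(-9/5, 2*sqrt(2)), {-10/3, -10/9, 85/3}))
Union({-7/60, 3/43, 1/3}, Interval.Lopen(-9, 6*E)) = Interval.Lopen(-9, 6*E)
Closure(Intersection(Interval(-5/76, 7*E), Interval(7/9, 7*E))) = Interval(7/9, 7*E)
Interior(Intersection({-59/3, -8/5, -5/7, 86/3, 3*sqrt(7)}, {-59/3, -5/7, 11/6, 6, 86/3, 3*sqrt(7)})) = EmptySet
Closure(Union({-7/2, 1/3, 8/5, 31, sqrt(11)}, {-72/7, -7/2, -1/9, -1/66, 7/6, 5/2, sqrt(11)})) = {-72/7, -7/2, -1/9, -1/66, 1/3, 7/6, 8/5, 5/2, 31, sqrt(11)}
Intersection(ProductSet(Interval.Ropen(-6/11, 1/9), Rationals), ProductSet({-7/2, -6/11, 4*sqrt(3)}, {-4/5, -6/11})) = ProductSet({-6/11}, {-4/5, -6/11})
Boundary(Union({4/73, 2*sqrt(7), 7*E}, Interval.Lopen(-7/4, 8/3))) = {-7/4, 8/3, 2*sqrt(7), 7*E}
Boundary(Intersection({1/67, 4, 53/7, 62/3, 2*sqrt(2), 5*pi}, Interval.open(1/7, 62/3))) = {4, 53/7, 2*sqrt(2), 5*pi}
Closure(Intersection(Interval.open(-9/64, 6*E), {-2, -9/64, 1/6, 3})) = {1/6, 3}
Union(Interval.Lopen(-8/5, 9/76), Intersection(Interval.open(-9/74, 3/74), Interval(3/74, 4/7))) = Interval.Lopen(-8/5, 9/76)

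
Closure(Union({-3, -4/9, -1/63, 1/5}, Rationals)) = Reals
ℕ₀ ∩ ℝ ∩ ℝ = ℕ₀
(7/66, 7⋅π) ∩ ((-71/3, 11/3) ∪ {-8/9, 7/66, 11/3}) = (7/66, 11/3]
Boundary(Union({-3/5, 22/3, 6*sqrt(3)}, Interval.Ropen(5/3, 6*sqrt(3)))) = {-3/5, 5/3, 6*sqrt(3)}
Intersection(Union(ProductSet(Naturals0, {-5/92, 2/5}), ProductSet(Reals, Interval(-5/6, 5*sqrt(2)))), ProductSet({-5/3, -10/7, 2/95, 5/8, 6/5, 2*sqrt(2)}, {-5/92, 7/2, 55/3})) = ProductSet({-5/3, -10/7, 2/95, 5/8, 6/5, 2*sqrt(2)}, {-5/92, 7/2})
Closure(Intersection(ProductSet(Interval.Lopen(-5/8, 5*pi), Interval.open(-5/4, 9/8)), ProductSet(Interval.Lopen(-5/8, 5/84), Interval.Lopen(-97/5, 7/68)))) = Union(ProductSet({-5/8, 5/84}, Interval(-5/4, 7/68)), ProductSet(Interval(-5/8, 5/84), {-5/4, 7/68}), ProductSet(Interval.Lopen(-5/8, 5/84), Interval.Lopen(-5/4, 7/68)))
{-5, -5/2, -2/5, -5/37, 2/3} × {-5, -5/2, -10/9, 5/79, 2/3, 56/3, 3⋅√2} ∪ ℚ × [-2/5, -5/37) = (ℚ × [-2/5, -5/37)) ∪ ({-5, -5/2, -2/5, -5/37, 2/3} × {-5, -5/2, -10/9, 5/79, 2/3, 56/3, 3⋅√2})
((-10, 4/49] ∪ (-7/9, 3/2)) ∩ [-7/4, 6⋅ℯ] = [-7/4, 3/2)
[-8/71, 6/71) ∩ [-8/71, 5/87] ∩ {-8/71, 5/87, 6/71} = {-8/71, 5/87}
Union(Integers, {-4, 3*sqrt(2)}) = Union({3*sqrt(2)}, Integers)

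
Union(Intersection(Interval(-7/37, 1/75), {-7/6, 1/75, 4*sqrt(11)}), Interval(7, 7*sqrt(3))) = Union({1/75}, Interval(7, 7*sqrt(3)))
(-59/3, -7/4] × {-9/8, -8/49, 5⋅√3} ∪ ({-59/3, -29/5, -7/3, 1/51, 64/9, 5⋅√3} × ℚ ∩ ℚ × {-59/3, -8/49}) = ({-59/3, -29/5, -7/3, 1/51, 64/9} × {-59/3, -8/49}) ∪ ((-59/3, -7/4] × {-9/8, -8/49, 5⋅√3})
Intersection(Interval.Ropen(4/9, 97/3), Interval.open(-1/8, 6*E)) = Interval.Ropen(4/9, 6*E)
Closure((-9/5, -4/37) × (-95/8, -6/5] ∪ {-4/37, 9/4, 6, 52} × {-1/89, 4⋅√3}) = ({-9/5, -4/37} × [-95/8, -6/5]) ∪ ([-9/5, -4/37] × {-95/8, -6/5}) ∪ ((-9/5, -4/37) × (-95/8, -6/5]) ∪ ({-4/37, 9/4, 6, 52} × {-1/89, 4⋅√3})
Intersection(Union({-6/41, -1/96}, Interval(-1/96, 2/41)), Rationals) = Union({-6/41}, Intersection(Interval(-1/96, 2/41), Rationals))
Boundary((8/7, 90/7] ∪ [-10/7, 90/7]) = {-10/7, 90/7}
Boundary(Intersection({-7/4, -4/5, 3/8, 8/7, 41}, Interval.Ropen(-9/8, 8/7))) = {-4/5, 3/8}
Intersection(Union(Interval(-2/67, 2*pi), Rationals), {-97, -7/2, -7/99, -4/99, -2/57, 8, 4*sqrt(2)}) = {-97, -7/2, -7/99, -4/99, -2/57, 8, 4*sqrt(2)}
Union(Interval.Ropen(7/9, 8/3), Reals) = Interval(-oo, oo)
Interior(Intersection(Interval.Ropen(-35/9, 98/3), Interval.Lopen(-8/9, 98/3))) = Interval.open(-8/9, 98/3)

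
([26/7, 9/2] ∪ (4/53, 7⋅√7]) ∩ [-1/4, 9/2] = (4/53, 9/2]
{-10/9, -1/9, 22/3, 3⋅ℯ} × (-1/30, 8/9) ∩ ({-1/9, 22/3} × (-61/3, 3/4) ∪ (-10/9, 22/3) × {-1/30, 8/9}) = {-1/9, 22/3} × (-1/30, 3/4)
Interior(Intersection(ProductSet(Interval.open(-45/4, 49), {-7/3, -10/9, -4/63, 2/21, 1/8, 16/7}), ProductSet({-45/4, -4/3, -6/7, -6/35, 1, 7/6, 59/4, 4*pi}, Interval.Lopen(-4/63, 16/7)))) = EmptySet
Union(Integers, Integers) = Integers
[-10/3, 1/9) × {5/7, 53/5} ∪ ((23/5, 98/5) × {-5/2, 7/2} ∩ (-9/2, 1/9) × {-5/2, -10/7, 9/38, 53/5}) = [-10/3, 1/9) × {5/7, 53/5}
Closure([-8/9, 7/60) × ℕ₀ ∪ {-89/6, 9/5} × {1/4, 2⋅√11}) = ([-8/9, 7/60] × ℕ₀) ∪ ({-89/6, 9/5} × {1/4, 2⋅√11})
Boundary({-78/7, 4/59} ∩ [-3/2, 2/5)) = {4/59}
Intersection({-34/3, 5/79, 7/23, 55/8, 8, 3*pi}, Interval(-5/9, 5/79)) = {5/79}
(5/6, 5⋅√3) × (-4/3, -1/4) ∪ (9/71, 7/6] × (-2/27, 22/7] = ((9/71, 7/6] × (-2/27, 22/7]) ∪ ((5/6, 5⋅√3) × (-4/3, -1/4))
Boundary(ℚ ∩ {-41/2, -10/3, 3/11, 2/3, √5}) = {-41/2, -10/3, 3/11, 2/3}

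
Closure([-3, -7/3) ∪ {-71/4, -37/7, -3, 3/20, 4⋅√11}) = {-71/4, -37/7, 3/20, 4⋅√11} ∪ [-3, -7/3]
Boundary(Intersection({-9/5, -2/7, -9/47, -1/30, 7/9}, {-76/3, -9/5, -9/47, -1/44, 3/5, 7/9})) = {-9/5, -9/47, 7/9}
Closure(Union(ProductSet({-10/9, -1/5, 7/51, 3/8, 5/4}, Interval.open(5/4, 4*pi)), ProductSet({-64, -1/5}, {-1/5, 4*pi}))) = Union(ProductSet({-64, -1/5}, {-1/5, 4*pi}), ProductSet({-10/9, -1/5, 7/51, 3/8, 5/4}, Interval(5/4, 4*pi)))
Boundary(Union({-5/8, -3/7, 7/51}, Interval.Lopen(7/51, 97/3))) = {-5/8, -3/7, 7/51, 97/3}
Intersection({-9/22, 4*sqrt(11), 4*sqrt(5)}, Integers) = EmptySet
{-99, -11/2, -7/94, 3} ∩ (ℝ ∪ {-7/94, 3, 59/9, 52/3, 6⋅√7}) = {-99, -11/2, -7/94, 3}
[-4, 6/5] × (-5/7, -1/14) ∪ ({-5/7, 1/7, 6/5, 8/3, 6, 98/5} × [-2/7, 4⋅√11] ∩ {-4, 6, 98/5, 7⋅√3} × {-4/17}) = ({6, 98/5} × {-4/17}) ∪ ([-4, 6/5] × (-5/7, -1/14))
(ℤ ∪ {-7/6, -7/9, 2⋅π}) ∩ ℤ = ℤ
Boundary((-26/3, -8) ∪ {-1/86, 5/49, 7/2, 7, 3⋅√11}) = {-26/3, -8, -1/86, 5/49, 7/2, 7, 3⋅√11}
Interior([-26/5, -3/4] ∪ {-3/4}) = (-26/5, -3/4)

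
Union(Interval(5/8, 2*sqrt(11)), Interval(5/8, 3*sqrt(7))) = Interval(5/8, 3*sqrt(7))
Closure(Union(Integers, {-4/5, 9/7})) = Union({-4/5, 9/7}, Integers)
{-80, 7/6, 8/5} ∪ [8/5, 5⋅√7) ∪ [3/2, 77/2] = {-80, 7/6} ∪ [3/2, 77/2]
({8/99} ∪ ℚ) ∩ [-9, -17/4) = ℚ ∩ [-9, -17/4)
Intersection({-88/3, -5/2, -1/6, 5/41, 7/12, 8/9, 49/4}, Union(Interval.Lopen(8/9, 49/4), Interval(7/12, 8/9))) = {7/12, 8/9, 49/4}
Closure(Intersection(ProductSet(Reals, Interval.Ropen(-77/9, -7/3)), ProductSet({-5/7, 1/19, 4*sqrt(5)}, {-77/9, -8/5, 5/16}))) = ProductSet({-5/7, 1/19, 4*sqrt(5)}, {-77/9})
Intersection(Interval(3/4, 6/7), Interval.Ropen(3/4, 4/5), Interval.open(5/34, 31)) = Interval.Ropen(3/4, 4/5)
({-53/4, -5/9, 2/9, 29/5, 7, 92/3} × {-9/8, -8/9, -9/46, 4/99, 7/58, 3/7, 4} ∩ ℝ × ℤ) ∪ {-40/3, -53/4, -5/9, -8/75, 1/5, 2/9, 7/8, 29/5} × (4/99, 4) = ({-53/4, -5/9, 2/9, 29/5, 7, 92/3} × {4}) ∪ ({-40/3, -53/4, -5/9, -8/75, 1/5, 2/9, 7/8, 29/5} × (4/99, 4))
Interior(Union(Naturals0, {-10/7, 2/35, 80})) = EmptySet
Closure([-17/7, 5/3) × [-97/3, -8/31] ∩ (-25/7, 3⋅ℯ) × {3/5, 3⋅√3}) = ∅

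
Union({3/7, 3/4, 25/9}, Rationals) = Rationals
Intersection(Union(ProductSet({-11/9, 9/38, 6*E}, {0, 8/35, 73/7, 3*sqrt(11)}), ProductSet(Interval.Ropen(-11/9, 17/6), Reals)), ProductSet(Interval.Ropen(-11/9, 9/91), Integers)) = ProductSet(Interval.Ropen(-11/9, 9/91), Integers)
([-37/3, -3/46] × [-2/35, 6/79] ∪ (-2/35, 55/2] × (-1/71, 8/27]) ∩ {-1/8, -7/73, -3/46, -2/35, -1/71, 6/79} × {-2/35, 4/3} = {-1/8, -7/73, -3/46} × {-2/35}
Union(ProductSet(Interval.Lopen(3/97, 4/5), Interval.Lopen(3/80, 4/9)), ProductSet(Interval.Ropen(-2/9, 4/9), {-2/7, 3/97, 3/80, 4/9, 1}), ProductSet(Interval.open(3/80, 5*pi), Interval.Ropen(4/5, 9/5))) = Union(ProductSet(Interval.Ropen(-2/9, 4/9), {-2/7, 3/97, 3/80, 4/9, 1}), ProductSet(Interval.Lopen(3/97, 4/5), Interval.Lopen(3/80, 4/9)), ProductSet(Interval.open(3/80, 5*pi), Interval.Ropen(4/5, 9/5)))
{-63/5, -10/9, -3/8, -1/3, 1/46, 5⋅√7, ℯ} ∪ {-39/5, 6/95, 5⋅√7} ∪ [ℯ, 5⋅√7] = {-63/5, -39/5, -10/9, -3/8, -1/3, 1/46, 6/95} ∪ [ℯ, 5⋅√7]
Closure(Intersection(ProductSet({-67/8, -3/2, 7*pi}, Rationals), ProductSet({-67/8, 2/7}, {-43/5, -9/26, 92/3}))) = ProductSet({-67/8}, {-43/5, -9/26, 92/3})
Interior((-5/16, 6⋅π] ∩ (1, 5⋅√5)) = (1, 5⋅√5)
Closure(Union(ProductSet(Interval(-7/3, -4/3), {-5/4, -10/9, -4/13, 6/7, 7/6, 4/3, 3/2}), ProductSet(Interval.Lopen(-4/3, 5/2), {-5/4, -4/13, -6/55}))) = Union(ProductSet(Interval(-7/3, -4/3), {-5/4, -10/9, -4/13, 6/7, 7/6, 4/3, 3/2}), ProductSet(Interval(-4/3, 5/2), {-5/4, -4/13, -6/55}))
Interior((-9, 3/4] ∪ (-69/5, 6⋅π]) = (-69/5, 6⋅π)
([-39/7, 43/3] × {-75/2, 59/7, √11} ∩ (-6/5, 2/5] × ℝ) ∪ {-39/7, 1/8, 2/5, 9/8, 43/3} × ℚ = ({-39/7, 1/8, 2/5, 9/8, 43/3} × ℚ) ∪ ((-6/5, 2/5] × {-75/2, 59/7, √11})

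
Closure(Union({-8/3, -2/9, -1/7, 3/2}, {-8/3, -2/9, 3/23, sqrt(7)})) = {-8/3, -2/9, -1/7, 3/23, 3/2, sqrt(7)}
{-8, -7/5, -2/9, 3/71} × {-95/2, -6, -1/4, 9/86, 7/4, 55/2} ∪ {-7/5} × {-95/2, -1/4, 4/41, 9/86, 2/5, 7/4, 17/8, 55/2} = ({-7/5} × {-95/2, -1/4, 4/41, 9/86, 2/5, 7/4, 17/8, 55/2}) ∪ ({-8, -7/5, -2/9, 3/71} × {-95/2, -6, -1/4, 9/86, 7/4, 55/2})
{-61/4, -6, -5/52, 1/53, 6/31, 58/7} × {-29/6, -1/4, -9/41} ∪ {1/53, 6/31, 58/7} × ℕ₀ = ({1/53, 6/31, 58/7} × ℕ₀) ∪ ({-61/4, -6, -5/52, 1/53, 6/31, 58/7} × {-29/6, -1/4, -9/41})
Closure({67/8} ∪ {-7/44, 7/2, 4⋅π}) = {-7/44, 7/2, 67/8, 4⋅π}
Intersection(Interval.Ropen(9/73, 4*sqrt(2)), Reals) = Interval.Ropen(9/73, 4*sqrt(2))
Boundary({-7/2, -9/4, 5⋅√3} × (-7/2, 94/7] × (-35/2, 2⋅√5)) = {-7/2, -9/4, 5⋅√3} × [-7/2, 94/7] × [-35/2, 2⋅√5]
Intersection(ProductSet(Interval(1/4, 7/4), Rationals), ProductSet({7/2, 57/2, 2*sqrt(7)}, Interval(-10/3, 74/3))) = EmptySet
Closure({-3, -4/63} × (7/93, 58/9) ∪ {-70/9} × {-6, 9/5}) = ({-70/9} × {-6, 9/5}) ∪ ({-3, -4/63} × [7/93, 58/9])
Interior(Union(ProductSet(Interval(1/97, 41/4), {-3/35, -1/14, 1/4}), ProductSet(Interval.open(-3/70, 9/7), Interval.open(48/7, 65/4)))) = ProductSet(Interval.open(-3/70, 9/7), Interval.open(48/7, 65/4))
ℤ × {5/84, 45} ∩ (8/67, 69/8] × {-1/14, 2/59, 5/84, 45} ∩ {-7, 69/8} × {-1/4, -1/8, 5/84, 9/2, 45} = ∅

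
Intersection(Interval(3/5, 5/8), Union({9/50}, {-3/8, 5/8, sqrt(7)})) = {5/8}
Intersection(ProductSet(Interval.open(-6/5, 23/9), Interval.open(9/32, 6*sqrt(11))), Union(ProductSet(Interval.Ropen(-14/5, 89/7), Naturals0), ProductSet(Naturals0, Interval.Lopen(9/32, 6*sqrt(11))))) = Union(ProductSet(Interval.open(-6/5, 23/9), Range(1, 20, 1)), ProductSet(Range(0, 3, 1), Interval.open(9/32, 6*sqrt(11))))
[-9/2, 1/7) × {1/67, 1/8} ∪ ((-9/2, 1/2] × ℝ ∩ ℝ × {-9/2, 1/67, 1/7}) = ([-9/2, 1/7) × {1/67, 1/8}) ∪ ((-9/2, 1/2] × {-9/2, 1/67, 1/7})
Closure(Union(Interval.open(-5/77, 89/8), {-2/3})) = Union({-2/3}, Interval(-5/77, 89/8))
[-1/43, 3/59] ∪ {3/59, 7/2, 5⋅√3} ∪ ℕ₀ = [-1/43, 3/59] ∪ ℕ₀ ∪ {7/2, 5⋅√3}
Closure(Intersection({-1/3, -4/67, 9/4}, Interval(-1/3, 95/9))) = {-1/3, -4/67, 9/4}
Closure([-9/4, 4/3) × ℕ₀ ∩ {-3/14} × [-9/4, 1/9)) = {-3/14} × {0}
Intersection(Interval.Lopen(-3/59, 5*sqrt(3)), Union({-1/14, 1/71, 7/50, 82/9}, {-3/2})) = {1/71, 7/50}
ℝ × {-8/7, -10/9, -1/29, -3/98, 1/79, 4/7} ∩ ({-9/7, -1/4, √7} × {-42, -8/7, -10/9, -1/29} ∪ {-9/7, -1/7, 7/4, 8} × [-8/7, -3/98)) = {-9/7, -1/4, -1/7, 7/4, 8, √7} × {-8/7, -10/9, -1/29}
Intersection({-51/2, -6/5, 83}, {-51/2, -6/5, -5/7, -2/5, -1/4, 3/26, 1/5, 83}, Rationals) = {-51/2, -6/5, 83}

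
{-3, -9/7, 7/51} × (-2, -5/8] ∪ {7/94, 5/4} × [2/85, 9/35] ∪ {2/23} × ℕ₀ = ({2/23} × ℕ₀) ∪ ({7/94, 5/4} × [2/85, 9/35]) ∪ ({-3, -9/7, 7/51} × (-2, -5/8])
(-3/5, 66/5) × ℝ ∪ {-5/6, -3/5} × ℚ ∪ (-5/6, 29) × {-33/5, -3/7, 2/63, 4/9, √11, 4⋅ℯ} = ({-5/6, -3/5} × ℚ) ∪ ((-3/5, 66/5) × ℝ) ∪ ((-5/6, 29) × {-33/5, -3/7, 2/63, 4/9, √11, 4⋅ℯ})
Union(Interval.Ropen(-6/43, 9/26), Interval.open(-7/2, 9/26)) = Interval.open(-7/2, 9/26)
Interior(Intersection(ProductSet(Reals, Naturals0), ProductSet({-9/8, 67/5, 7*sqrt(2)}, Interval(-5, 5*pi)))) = EmptySet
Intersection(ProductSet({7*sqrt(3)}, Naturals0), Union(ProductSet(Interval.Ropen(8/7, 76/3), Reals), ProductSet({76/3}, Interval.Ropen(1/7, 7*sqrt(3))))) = ProductSet({7*sqrt(3)}, Naturals0)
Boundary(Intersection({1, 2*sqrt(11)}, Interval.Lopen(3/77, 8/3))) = {1}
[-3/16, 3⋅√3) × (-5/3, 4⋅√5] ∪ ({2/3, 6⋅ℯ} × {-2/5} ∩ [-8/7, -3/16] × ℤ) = [-3/16, 3⋅√3) × (-5/3, 4⋅√5]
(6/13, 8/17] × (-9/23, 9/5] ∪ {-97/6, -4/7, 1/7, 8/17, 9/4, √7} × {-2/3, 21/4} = ((6/13, 8/17] × (-9/23, 9/5]) ∪ ({-97/6, -4/7, 1/7, 8/17, 9/4, √7} × {-2/3, 21/4})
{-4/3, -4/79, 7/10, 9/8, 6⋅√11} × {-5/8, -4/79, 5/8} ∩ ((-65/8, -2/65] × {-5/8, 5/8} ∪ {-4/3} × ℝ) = ({-4/3} × {-5/8, -4/79, 5/8}) ∪ ({-4/3, -4/79} × {-5/8, 5/8})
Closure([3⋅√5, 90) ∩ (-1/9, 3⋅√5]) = {3⋅√5}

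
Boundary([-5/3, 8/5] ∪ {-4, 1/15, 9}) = {-4, -5/3, 8/5, 9}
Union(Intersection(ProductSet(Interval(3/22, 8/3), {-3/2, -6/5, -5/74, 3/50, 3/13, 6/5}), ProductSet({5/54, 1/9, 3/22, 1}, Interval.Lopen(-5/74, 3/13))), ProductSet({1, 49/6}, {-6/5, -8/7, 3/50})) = Union(ProductSet({3/22, 1}, {3/50, 3/13}), ProductSet({1, 49/6}, {-6/5, -8/7, 3/50}))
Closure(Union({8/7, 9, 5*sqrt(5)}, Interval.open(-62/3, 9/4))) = Union({9, 5*sqrt(5)}, Interval(-62/3, 9/4))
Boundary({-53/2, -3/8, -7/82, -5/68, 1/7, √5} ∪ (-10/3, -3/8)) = {-53/2, -10/3, -3/8, -7/82, -5/68, 1/7, √5}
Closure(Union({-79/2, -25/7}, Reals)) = Reals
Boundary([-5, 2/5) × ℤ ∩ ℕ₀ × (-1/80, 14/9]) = {0} × {0, 1}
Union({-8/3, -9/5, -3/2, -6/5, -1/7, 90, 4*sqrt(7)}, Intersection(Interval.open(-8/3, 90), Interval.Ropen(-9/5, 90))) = Union({-8/3}, Interval(-9/5, 90))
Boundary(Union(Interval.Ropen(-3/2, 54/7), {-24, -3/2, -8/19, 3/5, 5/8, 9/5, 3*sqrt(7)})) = {-24, -3/2, 54/7, 3*sqrt(7)}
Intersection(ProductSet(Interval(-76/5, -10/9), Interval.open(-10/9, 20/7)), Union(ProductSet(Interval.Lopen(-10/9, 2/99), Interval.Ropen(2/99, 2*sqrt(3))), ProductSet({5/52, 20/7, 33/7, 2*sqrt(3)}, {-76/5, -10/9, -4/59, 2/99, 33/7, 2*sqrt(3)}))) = EmptySet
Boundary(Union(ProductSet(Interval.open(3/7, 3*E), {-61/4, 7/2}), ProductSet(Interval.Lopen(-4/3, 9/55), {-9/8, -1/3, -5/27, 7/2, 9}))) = Union(ProductSet(Interval(-4/3, 9/55), {-9/8, -1/3, -5/27, 7/2, 9}), ProductSet(Interval(3/7, 3*E), {-61/4, 7/2}))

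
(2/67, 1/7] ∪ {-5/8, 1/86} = {-5/8, 1/86} ∪ (2/67, 1/7]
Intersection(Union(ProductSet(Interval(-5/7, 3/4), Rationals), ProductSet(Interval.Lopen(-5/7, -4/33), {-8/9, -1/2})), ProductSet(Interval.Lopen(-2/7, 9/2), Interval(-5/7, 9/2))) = ProductSet(Interval.Lopen(-2/7, 3/4), Intersection(Interval(-5/7, 9/2), Rationals))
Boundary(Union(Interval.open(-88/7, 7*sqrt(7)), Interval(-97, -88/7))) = {-97, 7*sqrt(7)}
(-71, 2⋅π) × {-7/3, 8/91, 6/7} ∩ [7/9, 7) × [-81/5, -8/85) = [7/9, 2⋅π) × {-7/3}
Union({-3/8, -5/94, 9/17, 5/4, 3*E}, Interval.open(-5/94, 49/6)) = Union({-3/8}, Interval.Ropen(-5/94, 49/6))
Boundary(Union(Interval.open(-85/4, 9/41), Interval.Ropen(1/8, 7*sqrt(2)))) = {-85/4, 7*sqrt(2)}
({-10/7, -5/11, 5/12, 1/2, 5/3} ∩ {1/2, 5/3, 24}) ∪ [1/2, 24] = [1/2, 24]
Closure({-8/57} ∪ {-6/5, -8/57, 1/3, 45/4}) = {-6/5, -8/57, 1/3, 45/4}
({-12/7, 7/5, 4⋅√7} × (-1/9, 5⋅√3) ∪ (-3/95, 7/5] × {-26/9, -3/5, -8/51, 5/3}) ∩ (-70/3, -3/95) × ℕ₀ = {-12/7} × {0, 1, …, 8}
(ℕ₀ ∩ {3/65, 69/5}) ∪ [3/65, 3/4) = [3/65, 3/4)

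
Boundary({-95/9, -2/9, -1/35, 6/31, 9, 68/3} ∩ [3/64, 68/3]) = {6/31, 9, 68/3}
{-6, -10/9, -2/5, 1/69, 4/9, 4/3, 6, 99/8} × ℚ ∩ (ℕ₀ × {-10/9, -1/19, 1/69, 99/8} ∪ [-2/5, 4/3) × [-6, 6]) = ({6} × {-10/9, -1/19, 1/69, 99/8}) ∪ ({-2/5, 1/69, 4/9} × (ℚ ∩ [-6, 6]))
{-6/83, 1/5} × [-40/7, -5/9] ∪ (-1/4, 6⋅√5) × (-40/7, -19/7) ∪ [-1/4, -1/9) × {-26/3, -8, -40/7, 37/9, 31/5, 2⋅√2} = ({-6/83, 1/5} × [-40/7, -5/9]) ∪ ((-1/4, 6⋅√5) × (-40/7, -19/7)) ∪ ([-1/4, -1/9) × {-26/3, -8, -40/7, 37/9, 31/5, 2⋅√2})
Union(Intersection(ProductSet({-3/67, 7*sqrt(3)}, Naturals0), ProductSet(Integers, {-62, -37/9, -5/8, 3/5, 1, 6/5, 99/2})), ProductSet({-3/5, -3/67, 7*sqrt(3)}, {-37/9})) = ProductSet({-3/5, -3/67, 7*sqrt(3)}, {-37/9})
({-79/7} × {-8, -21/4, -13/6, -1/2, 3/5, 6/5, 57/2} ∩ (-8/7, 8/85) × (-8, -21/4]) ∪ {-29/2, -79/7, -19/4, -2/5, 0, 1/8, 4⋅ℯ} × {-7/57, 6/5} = {-29/2, -79/7, -19/4, -2/5, 0, 1/8, 4⋅ℯ} × {-7/57, 6/5}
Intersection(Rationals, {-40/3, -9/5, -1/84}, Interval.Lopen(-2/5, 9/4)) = {-1/84}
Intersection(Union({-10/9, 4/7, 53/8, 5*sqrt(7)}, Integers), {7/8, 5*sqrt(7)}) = {5*sqrt(7)}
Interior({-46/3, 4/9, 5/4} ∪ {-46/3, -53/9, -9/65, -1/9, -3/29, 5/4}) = ∅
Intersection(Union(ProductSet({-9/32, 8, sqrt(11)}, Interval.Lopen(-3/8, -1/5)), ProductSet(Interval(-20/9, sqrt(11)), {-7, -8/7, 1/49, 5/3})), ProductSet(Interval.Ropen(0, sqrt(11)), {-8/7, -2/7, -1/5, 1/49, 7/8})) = ProductSet(Interval.Ropen(0, sqrt(11)), {-8/7, 1/49})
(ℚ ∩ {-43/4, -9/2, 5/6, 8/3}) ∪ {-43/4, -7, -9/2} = {-43/4, -7, -9/2, 5/6, 8/3}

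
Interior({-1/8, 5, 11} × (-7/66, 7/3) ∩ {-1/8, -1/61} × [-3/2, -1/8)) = ∅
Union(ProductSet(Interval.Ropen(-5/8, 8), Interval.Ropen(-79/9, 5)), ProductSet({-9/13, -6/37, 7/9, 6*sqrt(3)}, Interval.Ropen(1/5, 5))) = Union(ProductSet({-9/13, -6/37, 7/9, 6*sqrt(3)}, Interval.Ropen(1/5, 5)), ProductSet(Interval.Ropen(-5/8, 8), Interval.Ropen(-79/9, 5)))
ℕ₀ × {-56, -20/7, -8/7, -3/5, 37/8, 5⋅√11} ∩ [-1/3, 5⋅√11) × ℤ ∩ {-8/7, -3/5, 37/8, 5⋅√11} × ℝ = ∅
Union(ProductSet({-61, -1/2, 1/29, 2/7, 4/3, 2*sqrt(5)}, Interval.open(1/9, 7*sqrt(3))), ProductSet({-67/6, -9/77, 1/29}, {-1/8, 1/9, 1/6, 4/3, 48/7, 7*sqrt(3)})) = Union(ProductSet({-67/6, -9/77, 1/29}, {-1/8, 1/9, 1/6, 4/3, 48/7, 7*sqrt(3)}), ProductSet({-61, -1/2, 1/29, 2/7, 4/3, 2*sqrt(5)}, Interval.open(1/9, 7*sqrt(3))))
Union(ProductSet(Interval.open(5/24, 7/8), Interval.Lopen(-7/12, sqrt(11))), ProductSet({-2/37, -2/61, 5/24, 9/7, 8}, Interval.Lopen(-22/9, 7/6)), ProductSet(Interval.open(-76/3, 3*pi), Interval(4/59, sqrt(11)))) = Union(ProductSet({-2/37, -2/61, 5/24, 9/7, 8}, Interval.Lopen(-22/9, 7/6)), ProductSet(Interval.open(-76/3, 3*pi), Interval(4/59, sqrt(11))), ProductSet(Interval.open(5/24, 7/8), Interval.Lopen(-7/12, sqrt(11))))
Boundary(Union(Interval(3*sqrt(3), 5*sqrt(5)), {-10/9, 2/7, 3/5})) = {-10/9, 2/7, 3/5, 3*sqrt(3), 5*sqrt(5)}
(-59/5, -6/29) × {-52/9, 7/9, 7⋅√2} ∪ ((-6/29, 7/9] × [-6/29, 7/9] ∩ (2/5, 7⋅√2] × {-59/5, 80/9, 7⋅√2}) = (-59/5, -6/29) × {-52/9, 7/9, 7⋅√2}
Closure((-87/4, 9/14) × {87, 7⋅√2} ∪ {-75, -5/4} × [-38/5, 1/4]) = ({-75, -5/4} × [-38/5, 1/4]) ∪ ([-87/4, 9/14] × {87, 7⋅√2})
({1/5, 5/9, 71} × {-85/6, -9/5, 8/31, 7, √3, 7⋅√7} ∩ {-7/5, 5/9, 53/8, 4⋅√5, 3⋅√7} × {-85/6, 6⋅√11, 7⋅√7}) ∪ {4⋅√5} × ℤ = ({4⋅√5} × ℤ) ∪ ({5/9} × {-85/6, 7⋅√7})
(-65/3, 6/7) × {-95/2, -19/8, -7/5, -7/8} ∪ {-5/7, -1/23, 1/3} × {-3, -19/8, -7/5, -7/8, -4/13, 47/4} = ((-65/3, 6/7) × {-95/2, -19/8, -7/5, -7/8}) ∪ ({-5/7, -1/23, 1/3} × {-3, -19/8, -7/5, -7/8, -4/13, 47/4})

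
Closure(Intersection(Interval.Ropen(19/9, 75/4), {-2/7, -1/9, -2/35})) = EmptySet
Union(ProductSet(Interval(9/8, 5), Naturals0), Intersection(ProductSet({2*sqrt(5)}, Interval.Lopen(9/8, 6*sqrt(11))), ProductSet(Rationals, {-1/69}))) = ProductSet(Interval(9/8, 5), Naturals0)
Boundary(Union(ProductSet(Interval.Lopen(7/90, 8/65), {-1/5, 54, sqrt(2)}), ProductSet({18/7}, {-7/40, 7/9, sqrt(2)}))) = Union(ProductSet({18/7}, {-7/40, 7/9, sqrt(2)}), ProductSet(Interval(7/90, 8/65), {-1/5, 54, sqrt(2)}))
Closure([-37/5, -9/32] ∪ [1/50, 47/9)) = [-37/5, -9/32] ∪ [1/50, 47/9]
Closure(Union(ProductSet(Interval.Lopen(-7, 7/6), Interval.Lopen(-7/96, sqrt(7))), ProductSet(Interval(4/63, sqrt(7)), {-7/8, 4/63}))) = Union(ProductSet({-7, 7/6}, Interval(-7/96, sqrt(7))), ProductSet(Interval(-7, 7/6), {-7/96, sqrt(7)}), ProductSet(Interval.Lopen(-7, 7/6), Interval.Lopen(-7/96, sqrt(7))), ProductSet(Interval(4/63, sqrt(7)), {-7/8, 4/63}))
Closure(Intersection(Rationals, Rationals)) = Reals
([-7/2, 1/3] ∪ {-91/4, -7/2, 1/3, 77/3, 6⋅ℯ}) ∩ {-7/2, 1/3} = {-7/2, 1/3}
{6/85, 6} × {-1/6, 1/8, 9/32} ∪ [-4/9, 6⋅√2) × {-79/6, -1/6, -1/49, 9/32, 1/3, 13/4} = ({6/85, 6} × {-1/6, 1/8, 9/32}) ∪ ([-4/9, 6⋅√2) × {-79/6, -1/6, -1/49, 9/32, 1/3, 13/4})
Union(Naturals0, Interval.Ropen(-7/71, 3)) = Union(Interval(-7/71, 3), Naturals0)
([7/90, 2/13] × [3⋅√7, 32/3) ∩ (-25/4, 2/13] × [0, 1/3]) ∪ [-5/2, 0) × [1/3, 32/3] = [-5/2, 0) × [1/3, 32/3]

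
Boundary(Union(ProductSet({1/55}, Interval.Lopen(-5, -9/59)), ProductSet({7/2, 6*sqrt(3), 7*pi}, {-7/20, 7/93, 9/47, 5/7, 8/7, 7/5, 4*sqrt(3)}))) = Union(ProductSet({1/55}, Interval(-5, -9/59)), ProductSet({7/2, 6*sqrt(3), 7*pi}, {-7/20, 7/93, 9/47, 5/7, 8/7, 7/5, 4*sqrt(3)}))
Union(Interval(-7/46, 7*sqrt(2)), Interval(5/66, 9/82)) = Interval(-7/46, 7*sqrt(2))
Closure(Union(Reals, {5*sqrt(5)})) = Reals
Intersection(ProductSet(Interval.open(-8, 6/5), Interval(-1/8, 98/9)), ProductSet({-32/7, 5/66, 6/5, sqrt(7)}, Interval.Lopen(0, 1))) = ProductSet({-32/7, 5/66}, Interval.Lopen(0, 1))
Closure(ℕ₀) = ℕ₀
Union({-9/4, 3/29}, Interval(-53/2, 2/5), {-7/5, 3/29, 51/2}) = Union({51/2}, Interval(-53/2, 2/5))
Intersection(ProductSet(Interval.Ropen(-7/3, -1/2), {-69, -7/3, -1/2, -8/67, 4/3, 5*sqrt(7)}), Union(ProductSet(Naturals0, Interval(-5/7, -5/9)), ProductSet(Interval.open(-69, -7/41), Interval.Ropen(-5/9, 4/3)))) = ProductSet(Interval.Ropen(-7/3, -1/2), {-1/2, -8/67})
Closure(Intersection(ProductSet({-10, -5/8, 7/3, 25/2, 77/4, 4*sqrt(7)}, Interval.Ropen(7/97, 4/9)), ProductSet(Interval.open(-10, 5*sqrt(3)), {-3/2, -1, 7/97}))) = ProductSet({-5/8, 7/3}, {7/97})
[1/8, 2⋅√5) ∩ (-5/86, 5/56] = ∅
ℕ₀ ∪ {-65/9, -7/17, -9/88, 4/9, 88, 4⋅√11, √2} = {-65/9, -7/17, -9/88, 4/9, 4⋅√11, √2} ∪ ℕ₀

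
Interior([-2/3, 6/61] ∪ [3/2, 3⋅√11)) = (-2/3, 6/61) ∪ (3/2, 3⋅√11)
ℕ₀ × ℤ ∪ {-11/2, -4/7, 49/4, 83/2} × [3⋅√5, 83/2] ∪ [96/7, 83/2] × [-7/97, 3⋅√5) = (ℕ₀ × ℤ) ∪ ({-11/2, -4/7, 49/4, 83/2} × [3⋅√5, 83/2]) ∪ ([96/7, 83/2] × [-7/97, 3⋅√5))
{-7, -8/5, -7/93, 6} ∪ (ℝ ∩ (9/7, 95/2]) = {-7, -8/5, -7/93} ∪ (9/7, 95/2]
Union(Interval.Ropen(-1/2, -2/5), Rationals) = Union(Interval(-1/2, -2/5), Rationals)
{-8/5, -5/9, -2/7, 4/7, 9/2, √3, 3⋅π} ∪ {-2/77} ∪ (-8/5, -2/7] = [-8/5, -2/7] ∪ {-2/77, 4/7, 9/2, √3, 3⋅π}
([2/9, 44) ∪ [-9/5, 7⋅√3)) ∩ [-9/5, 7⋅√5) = [-9/5, 7⋅√5)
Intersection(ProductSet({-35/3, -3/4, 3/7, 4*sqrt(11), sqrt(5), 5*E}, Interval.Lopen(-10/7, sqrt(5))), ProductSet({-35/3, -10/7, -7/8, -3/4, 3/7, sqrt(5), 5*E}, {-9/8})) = ProductSet({-35/3, -3/4, 3/7, sqrt(5), 5*E}, {-9/8})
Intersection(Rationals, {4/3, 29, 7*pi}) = {4/3, 29}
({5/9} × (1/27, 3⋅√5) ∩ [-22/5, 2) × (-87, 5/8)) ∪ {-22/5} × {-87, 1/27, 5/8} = ({-22/5} × {-87, 1/27, 5/8}) ∪ ({5/9} × (1/27, 5/8))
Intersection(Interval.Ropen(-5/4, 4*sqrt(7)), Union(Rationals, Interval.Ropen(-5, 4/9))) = Union(Intersection(Interval.Ropen(-5/4, 4*sqrt(7)), Rationals), Interval(-5/4, 4/9))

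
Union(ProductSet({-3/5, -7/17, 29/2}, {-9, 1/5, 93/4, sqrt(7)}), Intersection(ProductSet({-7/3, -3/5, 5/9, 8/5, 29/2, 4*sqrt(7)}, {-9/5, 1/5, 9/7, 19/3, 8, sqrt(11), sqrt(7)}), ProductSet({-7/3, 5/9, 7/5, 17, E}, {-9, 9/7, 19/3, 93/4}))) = Union(ProductSet({-7/3, 5/9}, {9/7, 19/3}), ProductSet({-3/5, -7/17, 29/2}, {-9, 1/5, 93/4, sqrt(7)}))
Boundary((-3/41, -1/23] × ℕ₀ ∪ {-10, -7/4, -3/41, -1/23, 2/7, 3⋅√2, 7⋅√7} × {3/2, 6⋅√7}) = ([-3/41, -1/23] × ℕ₀) ∪ ({-10, -7/4, -3/41, -1/23, 2/7, 3⋅√2, 7⋅√7} × {3/2, 6⋅√7})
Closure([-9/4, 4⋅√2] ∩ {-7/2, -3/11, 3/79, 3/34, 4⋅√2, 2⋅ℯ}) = {-3/11, 3/79, 3/34, 4⋅√2, 2⋅ℯ}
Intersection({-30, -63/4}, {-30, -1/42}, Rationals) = {-30}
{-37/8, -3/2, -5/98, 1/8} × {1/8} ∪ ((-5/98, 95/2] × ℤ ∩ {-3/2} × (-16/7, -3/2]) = {-37/8, -3/2, -5/98, 1/8} × {1/8}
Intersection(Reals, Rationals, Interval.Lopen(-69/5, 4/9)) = Intersection(Interval.Lopen(-69/5, 4/9), Rationals)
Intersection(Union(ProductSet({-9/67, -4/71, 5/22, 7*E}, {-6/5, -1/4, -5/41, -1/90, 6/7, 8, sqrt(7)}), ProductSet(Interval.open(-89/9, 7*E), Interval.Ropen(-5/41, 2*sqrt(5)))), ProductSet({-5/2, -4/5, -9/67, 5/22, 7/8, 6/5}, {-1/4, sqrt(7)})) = Union(ProductSet({-9/67, 5/22}, {-1/4, sqrt(7)}), ProductSet({-5/2, -4/5, -9/67, 5/22, 7/8, 6/5}, {sqrt(7)}))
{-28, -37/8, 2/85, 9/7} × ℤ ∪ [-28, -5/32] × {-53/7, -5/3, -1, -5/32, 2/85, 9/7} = ({-28, -37/8, 2/85, 9/7} × ℤ) ∪ ([-28, -5/32] × {-53/7, -5/3, -1, -5/32, 2/85, 9/7})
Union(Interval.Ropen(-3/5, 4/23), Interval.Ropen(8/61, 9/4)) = Interval.Ropen(-3/5, 9/4)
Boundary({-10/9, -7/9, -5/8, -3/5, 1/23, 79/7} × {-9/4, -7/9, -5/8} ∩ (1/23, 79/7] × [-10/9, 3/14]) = {79/7} × {-7/9, -5/8}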